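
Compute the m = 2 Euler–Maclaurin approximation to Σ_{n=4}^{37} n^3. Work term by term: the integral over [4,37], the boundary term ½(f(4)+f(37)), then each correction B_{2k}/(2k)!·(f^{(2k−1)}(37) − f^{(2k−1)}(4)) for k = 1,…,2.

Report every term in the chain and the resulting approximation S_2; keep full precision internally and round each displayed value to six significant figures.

S_2 ≈ 494173

The integral term ∫_4^37 x^3 dx = 468476.
Boundary: ½(f(4) + f(37)) = ½(64.0000 + 50653.0) = 25358.5.
Integral + boundary = 493835.
Correction k=1: B_{2}/2! · (f^{(1)}(37) − f^{(1)}(4)) = 1/12 · (4107.00 − 48.0000) = 338.250.
After k=1: 494173.
Correction k=2: B_{4}/4! · (f^{(3)}(37) − f^{(3)}(4)) = −1/720 · (6.00000 − 6.00000) = 0.00000.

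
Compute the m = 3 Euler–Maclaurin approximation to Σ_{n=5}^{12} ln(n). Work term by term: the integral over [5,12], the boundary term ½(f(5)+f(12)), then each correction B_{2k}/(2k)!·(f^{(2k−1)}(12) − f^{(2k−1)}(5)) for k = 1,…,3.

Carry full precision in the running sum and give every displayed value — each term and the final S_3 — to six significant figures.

The integral term ∫_5^12 ln(x) dx = 14.7717.
½[f(5) + f(12)] = ½[1.60944 + 2.48491] = 2.04717.
So far: 16.8189.
k=1: B_{2}/(2)! × [f^{(1)}(12) − f^{(1)}(5)] = 1/12 × (0.0833333 − 0.200000) = -0.00972222.
After k=1: 16.8091.
k=2: B_{4}/(4)! × [f^{(3)}(12) − f^{(3)}(5)] = −1/720 × (0.00115741 − 0.0160000) = 2.06147e-05.
After k=2: 16.8092.
k=3: B_{6}/(6)! × [f^{(5)}(12) − f^{(5)}(5)] = 1/30240 × (9.64506e-05 − 0.00768000) = -2.50779e-07.

S_3 ≈ 16.8092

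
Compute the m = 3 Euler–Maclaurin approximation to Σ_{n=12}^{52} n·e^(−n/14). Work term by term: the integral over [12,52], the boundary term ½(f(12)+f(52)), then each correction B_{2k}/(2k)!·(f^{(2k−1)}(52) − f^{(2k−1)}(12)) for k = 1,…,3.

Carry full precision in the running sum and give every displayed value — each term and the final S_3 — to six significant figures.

S_3 ≈ 135.121

∫_12^52 x·e^(−x/14) dx evaluates to 131.951.
Endpoint term: (f(12) + f(52))/2 = (5.09247 + 1.26739)/2 = 3.17993.
Running total after boundary: 135.131.
Order-1 term: 1/12 · (-0.0661549 − 0.0606247) = -0.0105650.
Partial sum through k=1: 135.121.
Order-2 term: −1/720 · (-8.88223e-05 − 0.00463964) = 6.56732e-06.
Partial sum through k=2: 135.121.
Order-3 term: 1/30240 · (8.15715e-07 − 4.57652e-05) = -1.48642e-09.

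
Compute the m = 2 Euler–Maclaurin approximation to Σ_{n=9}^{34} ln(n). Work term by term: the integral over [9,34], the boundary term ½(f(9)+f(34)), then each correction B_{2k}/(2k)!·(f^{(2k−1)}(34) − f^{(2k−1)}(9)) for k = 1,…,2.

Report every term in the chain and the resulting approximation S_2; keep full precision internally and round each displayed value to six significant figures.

Integral: ∫_9^34 ln(x) dx = 75.1212.
½[f(9) + f(34)] = ½[2.19722 + 3.52636] = 2.86179.
So far: 77.9830.
Correction k=1: B_{2}/2! · (f^{(1)}(34) − f^{(1)}(9)) = 1/12 · (0.0294118 − 0.111111) = -0.00680828.
After k=1: 77.9762.
Correction k=2: B_{4}/4! · (f^{(3)}(34) − f^{(3)}(9)) = −1/720 · (5.08854e-05 − 0.00274348) = 3.73972e-06.

S_2 ≈ 77.9762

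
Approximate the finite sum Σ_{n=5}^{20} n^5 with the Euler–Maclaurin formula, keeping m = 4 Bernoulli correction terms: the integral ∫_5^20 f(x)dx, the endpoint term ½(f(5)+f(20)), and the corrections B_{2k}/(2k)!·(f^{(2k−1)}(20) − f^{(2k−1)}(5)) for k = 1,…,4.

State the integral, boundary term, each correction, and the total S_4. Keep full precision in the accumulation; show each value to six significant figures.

S_4 ≈ 1.23320e+07

∫_5^20 x^5 dx evaluates to 1.06641e+07.
Endpoint term: (f(5) + f(20))/2 = (3125.00 + 3.20000e+06)/2 = 1.60156e+06.
Integral + boundary = 1.22656e+07.
k=1: B_{2}/(2)! × [f^{(1)}(20) − f^{(1)}(5)] = 1/12 × (800000 − 3125.00) = 66406.2.
Partial sum through k=1: 1.23320e+07.
k=2: B_{4}/(4)! × [f^{(3)}(20) − f^{(3)}(5)] = −1/720 × (24000.0 − 1500.00) = -31.2500.
Partial sum through k=2: 1.23320e+07.
k=3: B_{6}/(6)! × [f^{(5)}(20) − f^{(5)}(5)] = 1/30240 × (120.000 − 120.000) = 0.00000.
Partial sum through k=3: 1.23320e+07.
k=4: B_{8}/(8)! × [f^{(7)}(20) − f^{(7)}(5)] = −1/1209600 × (0.00000 − 0.00000) = 0.00000.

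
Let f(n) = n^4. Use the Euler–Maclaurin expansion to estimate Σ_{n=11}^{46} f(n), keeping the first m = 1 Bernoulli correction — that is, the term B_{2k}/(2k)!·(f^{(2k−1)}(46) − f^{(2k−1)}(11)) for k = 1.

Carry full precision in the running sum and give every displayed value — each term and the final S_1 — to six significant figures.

Integral: ∫_11^46 x^4 dx = 4.11604e+07.
Boundary: ½(f(11) + f(46)) = ½(14641.0 + 4.47746e+06) = 2.24605e+06.
Integral + boundary = 4.34064e+07.
Order-1 term: 1/12 · (389344 − 5324.00) = 32001.7.

S_1 ≈ 4.34384e+07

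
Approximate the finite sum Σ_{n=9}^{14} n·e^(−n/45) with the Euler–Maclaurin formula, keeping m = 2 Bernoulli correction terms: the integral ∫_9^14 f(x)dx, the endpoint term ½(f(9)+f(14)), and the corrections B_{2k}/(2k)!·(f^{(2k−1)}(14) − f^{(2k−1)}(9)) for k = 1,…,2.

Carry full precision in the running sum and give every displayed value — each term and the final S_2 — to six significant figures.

The integral term ∫_9^14 x·e^(−x/45) dx = 44.3765.
½[f(9) + f(14)] = ½[7.36858 + 10.2569] = 8.81272.
So far: 53.1892.
Order-1 term: 1/12 · (0.504702 − 0.654985) = -0.0125235.
Partial sum through k=1: 53.1767.
Order-2 term: −1/720 · (0.000972823 − 0.00113207) = 2.21179e-07.

S_2 ≈ 53.1767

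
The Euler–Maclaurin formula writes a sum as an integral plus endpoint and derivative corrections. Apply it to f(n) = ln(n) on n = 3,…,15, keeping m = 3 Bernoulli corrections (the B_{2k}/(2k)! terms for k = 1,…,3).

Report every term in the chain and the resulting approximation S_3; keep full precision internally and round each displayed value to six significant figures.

∫_3^15 ln(x) dx evaluates to 25.3249.
Boundary: ½(f(3) + f(15)) = ½(1.09861 + 2.70805) = 1.90333.
Running total after boundary: 27.2282.
Correction k=1: B_{2}/2! · (f^{(1)}(15) − f^{(1)}(3)) = 1/12 · (0.0666667 − 0.333333) = -0.0222222.
After k=1: 27.2060.
Correction k=2: B_{4}/4! · (f^{(3)}(15) − f^{(3)}(3)) = −1/720 · (0.000592593 − 0.0740741) = 0.000102058.
After k=2: 27.2061.
Correction k=3: B_{6}/6! · (f^{(5)}(15) − f^{(5)}(3)) = 1/30240 · (3.16049e-05 − 0.0987654) = -3.26501e-06.

S_3 ≈ 27.2061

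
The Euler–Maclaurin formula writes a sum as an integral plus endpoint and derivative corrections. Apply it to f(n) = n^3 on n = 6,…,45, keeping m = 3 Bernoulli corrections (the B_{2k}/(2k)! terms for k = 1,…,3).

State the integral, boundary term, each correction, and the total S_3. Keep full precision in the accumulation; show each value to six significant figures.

S_3 ≈ 1.07100e+06

∫_6^45 x^3 dx evaluates to 1.02483e+06.
Boundary: ½(f(6) + f(45)) = ½(216.000 + 91125.0) = 45670.5.
Integral + boundary = 1.07050e+06.
Correction k=1: B_{2}/2! · (f^{(1)}(45) − f^{(1)}(6)) = 1/12 · (6075.00 − 108.000) = 497.250.
Running total after k=1: 1.07100e+06.
Correction k=2: B_{4}/4! · (f^{(3)}(45) − f^{(3)}(6)) = −1/720 · (6.00000 − 6.00000) = 0.00000.
Running total after k=2: 1.07100e+06.
Correction k=3: B_{6}/6! · (f^{(5)}(45) − f^{(5)}(6)) = 1/30240 · (0.00000 − 0.00000) = 0.00000.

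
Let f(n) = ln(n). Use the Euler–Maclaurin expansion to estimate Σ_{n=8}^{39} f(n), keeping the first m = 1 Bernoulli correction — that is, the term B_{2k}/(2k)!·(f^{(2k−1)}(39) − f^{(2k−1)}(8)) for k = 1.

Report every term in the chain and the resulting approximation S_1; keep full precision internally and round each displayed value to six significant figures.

The integral term ∫_8^39 ln(x) dx = 95.2434.
Endpoint term: (f(8) + f(39))/2 = (2.07944 + 3.66356)/2 = 2.87150.
Integral + boundary = 98.1149.
Correction k=1: B_{2}/2! · (f^{(1)}(39) − f^{(1)}(8)) = 1/12 · (0.0256410 − 0.125000) = -0.00827991.

S_1 ≈ 98.1066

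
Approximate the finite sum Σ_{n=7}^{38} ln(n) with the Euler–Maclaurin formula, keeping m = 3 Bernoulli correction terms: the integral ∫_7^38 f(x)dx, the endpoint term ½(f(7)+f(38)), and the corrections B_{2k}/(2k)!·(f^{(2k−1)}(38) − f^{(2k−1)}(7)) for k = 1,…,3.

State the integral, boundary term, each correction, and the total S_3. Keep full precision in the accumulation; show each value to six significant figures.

S_3 ≈ 96.3889

∫_7^38 ln(x) dx evaluates to 93.6069.
Endpoint term: (f(7) + f(38))/2 = (1.94591 + 3.63759)/2 = 2.79175.
Running total after boundary: 96.3987.
k=1: B_{2}/(2)! × [f^{(1)}(38) − f^{(1)}(7)] = 1/12 × (0.0263158 − 0.142857) = -0.00971178.
Partial sum through k=1: 96.3889.
k=2: B_{4}/(4)! × [f^{(3)}(38) − f^{(3)}(7)] = −1/720 × (3.64485e-05 − 0.00583090) = 8.04785e-06.
Partial sum through k=2: 96.3889.
k=3: B_{6}/(6)! × [f^{(5)}(38) − f^{(5)}(7)] = 1/30240 × (3.02896e-07 − 0.00142798) = -4.72114e-08.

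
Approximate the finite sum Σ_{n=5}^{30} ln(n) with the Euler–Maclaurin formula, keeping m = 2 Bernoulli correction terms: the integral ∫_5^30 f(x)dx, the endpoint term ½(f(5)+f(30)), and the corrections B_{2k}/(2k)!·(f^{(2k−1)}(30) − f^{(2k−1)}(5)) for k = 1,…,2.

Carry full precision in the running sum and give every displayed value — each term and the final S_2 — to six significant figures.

Integral: ∫_5^30 ln(x) dx = 68.9887.
Boundary: ½(f(5) + f(30)) = ½(1.60944 + 3.40120) = 2.50532.
So far: 71.4940.
Order-1 term: 1/12 · (0.0333333 − 0.200000) = -0.0138889.
Partial sum through k=1: 71.4802.
Order-2 term: −1/720 · (7.40741e-05 − 0.0160000) = 2.21193e-05.

S_2 ≈ 71.4802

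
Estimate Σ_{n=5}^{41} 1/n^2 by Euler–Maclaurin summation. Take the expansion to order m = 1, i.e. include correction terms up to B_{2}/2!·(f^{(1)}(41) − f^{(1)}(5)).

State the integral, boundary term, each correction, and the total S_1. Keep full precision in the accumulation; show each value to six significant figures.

S_1 ≈ 0.197238

∫_5^41 1/x^2 dx evaluates to 0.175610.
Endpoint term: (f(5) + f(41))/2 = (0.0400000 + 0.000594884)/2 = 0.0202974.
Integral + boundary = 0.195907.
k=1: B_{2}/(2)! × [f^{(1)}(41) − f^{(1)}(5)] = 1/12 × (-2.90187e-05 − (-0.0160000)) = 0.00133092.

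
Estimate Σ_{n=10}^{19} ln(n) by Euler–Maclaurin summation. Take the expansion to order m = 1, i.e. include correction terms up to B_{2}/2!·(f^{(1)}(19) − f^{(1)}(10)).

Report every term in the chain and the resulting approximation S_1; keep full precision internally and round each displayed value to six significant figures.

S_1 ≈ 26.5381

The integral term ∫_10^19 ln(x) dx = 23.9185.
½[f(10) + f(19)] = ½[2.30259 + 2.94444] = 2.62351.
So far: 26.5420.
k=1: B_{2}/(2)! × [f^{(1)}(19) − f^{(1)}(10)] = 1/12 × (0.0526316 − 0.100000) = -0.00394737.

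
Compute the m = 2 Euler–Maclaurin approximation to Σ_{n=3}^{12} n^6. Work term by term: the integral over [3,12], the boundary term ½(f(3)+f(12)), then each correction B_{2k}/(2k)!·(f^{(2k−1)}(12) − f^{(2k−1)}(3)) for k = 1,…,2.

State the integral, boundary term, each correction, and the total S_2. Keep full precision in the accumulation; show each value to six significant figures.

S_2 ≈ 6.73588e+06

Integral: ∫_3^12 x^6 dx = 5.11852e+06.
Endpoint term: (f(3) + f(12))/2 = (729.000 + 2.98598e+06)/2 = 1.49336e+06.
So far: 6.61187e+06.
k=1: B_{2}/(2)! × [f^{(1)}(12) − f^{(1)}(3)] = 1/12 × (1.49299e+06 − 1458.00) = 124294.
Running total after k=1: 6.73617e+06.
k=2: B_{4}/(4)! × [f^{(3)}(12) − f^{(3)}(3)] = −1/720 × (207360 − 3240.00) = -283.500.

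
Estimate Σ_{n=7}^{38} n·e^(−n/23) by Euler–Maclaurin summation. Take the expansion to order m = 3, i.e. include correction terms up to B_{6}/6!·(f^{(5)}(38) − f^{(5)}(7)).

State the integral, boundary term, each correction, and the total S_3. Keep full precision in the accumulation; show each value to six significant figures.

The integral term ∫_7^38 x·e^(−x/23) dx = 240.086.
½[f(7) + f(38)] = ½[5.16323 + 7.28205] = 6.22264.
Integral + boundary = 246.309.
k=1: B_{2}/(2)! × [f^{(1)}(38) − f^{(1)}(7)] = 1/12 × (-0.124978 − 0.513116) = -0.0531745.
Partial sum through k=1: 246.256.
k=2: B_{4}/(4)! × [f^{(3)}(38) − f^{(3)}(7)] = −1/720 × (0.000488257 − 0.00375865) = 4.54221e-06.
Partial sum through k=2: 246.256.
k=3: B_{6}/(6)! × [f^{(5)}(38) − f^{(5)}(7)] = 1/30240 × (2.29256e-06 − 1.23768e-05) = -3.33473e-10.

S_3 ≈ 246.256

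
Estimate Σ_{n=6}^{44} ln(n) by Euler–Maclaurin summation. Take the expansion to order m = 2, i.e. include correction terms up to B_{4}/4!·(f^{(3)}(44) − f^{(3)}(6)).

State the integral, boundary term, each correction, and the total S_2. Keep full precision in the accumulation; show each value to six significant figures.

S_2 ≈ 120.530

The integral term ∫_6^44 ln(x) dx = 117.754.
½[f(6) + f(44)] = ½[1.79176 + 3.78419] = 2.78797.
Integral + boundary = 120.542.
k=1: B_{2}/(2)! × [f^{(1)}(44) − f^{(1)}(6)] = 1/12 × (0.0227273 − 0.166667) = -0.0119949.
Partial sum through k=1: 120.530.
k=2: B_{4}/(4)! × [f^{(3)}(44) − f^{(3)}(6)] = −1/720 × (2.34786e-05 − 0.00925926) = 1.28275e-05.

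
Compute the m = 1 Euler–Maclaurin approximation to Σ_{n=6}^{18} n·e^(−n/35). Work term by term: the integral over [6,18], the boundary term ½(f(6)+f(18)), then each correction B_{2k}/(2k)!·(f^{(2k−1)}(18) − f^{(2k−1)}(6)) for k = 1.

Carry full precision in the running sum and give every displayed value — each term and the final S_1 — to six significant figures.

S_1 ≈ 107.650

Integral: ∫_6^18 x·e^(−x/35) dx = 99.7752.
½[f(6) + f(18)] = ½[5.05476 + 10.7627] = 7.90873.
Integral + boundary = 107.684.
Order-1 term: 1/12 · (0.290422 − 0.698039) = -0.0339681.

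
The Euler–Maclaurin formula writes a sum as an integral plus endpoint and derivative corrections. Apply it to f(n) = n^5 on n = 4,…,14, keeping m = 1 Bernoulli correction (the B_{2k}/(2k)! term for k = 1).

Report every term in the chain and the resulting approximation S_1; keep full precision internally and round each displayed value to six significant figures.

∫_4^14 x^5 dx evaluates to 1.25424e+06.
Endpoint term: (f(4) + f(14))/2 = (1024.00 + 537824)/2 = 269424.
Running total after boundary: 1.52366e+06.
k=1: B_{2}/(2)! × [f^{(1)}(14) − f^{(1)}(4)] = 1/12 × (192080 − 1280.00) = 15900.0.

S_1 ≈ 1.53956e+06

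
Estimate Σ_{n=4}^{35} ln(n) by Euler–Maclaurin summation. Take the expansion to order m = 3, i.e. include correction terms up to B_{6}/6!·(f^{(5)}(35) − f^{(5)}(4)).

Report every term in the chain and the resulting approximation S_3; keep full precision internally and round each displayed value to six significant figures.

∫_4^35 ln(x) dx evaluates to 87.8920.
½[f(4) + f(35)] = ½[1.38629 + 3.55535] = 2.47082.
So far: 90.3628.
Order-1 term: 1/12 · (0.0285714 − 0.250000) = -0.0184524.
Running total after k=1: 90.3444.
Order-2 term: −1/720 · (4.66472e-05 − 0.0312500) = 4.33380e-05.
Running total after k=2: 90.3444.
Order-3 term: 1/30240 · (4.56952e-07 − 0.0234375) = -7.75034e-07.

S_3 ≈ 90.3444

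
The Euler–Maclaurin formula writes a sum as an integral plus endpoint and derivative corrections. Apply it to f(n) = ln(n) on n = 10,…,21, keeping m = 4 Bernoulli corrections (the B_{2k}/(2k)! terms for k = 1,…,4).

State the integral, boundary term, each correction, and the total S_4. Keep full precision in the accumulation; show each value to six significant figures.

Integral: ∫_10^21 ln(x) dx = 29.9091.
Endpoint term: (f(10) + f(21))/2 = (2.30259 + 3.04452)/2 = 2.67355.
Running total after boundary: 32.5827.
Order-1 term: 1/12 · (0.0476190 − 0.100000) = -0.00436508.
Running total after k=1: 32.5783.
Order-2 term: −1/720 · (0.000215959 − 0.00200000) = 2.47783e-06.
Running total after k=2: 32.5783.
Order-3 term: 1/30240 · (5.87645e-06 − 0.000240000) = -7.74218e-09.
Running total after k=3: 32.5783.
Order-4 term: −1/1209600 · (3.99758e-07 − 7.20000e-05) = 5.91933e-11.

S_4 ≈ 32.5783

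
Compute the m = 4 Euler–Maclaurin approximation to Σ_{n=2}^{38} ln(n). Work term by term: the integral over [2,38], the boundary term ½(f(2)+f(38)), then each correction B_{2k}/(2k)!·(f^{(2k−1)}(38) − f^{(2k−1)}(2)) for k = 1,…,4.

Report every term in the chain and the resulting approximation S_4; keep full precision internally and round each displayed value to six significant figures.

S_4 ≈ 102.968

Integral: ∫_2^38 ln(x) dx = 100.842.
Endpoint term: (f(2) + f(38))/2 = (0.693147 + 3.63759)/2 = 2.16537.
Integral + boundary = 103.007.
Correction k=1: B_{2}/2! · (f^{(1)}(38) − f^{(1)}(2)) = 1/12 · (0.0263158 − 0.500000) = -0.0394737.
Partial sum through k=1: 102.968.
Correction k=2: B_{4}/4! · (f^{(3)}(38) − f^{(3)}(2)) = −1/720 · (3.64485e-05 − 0.250000) = 0.000347172.
Partial sum through k=2: 102.968.
Correction k=3: B_{6}/6! · (f^{(5)}(38) − f^{(5)}(2)) = 1/30240 · (3.02896e-07 − 0.750000) = -2.48016e-05.
Partial sum through k=3: 102.968.
Correction k=4: B_{8}/8! · (f^{(7)}(38) − f^{(7)}(2)) = −1/1209600 · (6.29285e-09 − 5.62500) = 4.65030e-06.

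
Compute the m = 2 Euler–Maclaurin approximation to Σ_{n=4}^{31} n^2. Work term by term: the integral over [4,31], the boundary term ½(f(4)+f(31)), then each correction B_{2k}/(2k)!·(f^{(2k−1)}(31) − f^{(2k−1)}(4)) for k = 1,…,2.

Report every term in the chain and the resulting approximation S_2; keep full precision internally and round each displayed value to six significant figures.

S_2 ≈ 10402.0

∫_4^31 x^2 dx evaluates to 9909.00.
Endpoint term: (f(4) + f(31))/2 = (16.0000 + 961.000)/2 = 488.500.
Running total after boundary: 10397.5.
Order-1 term: 1/12 · (62.0000 − 8.00000) = 4.50000.
Running total after k=1: 10402.0.
Order-2 term: −1/720 · (0.00000 − 0.00000) = 0.00000.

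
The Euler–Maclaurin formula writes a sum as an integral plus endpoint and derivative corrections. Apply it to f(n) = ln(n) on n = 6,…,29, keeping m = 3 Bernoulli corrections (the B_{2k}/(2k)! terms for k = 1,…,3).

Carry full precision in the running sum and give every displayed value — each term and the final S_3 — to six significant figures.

S_3 ≈ 66.4695

Integral: ∫_6^29 ln(x) dx = 63.9010.
Endpoint term: (f(6) + f(29))/2 = (1.79176 + 3.36730)/2 = 2.57953.
So far: 66.4805.
Order-1 term: 1/12 · (0.0344828 − 0.166667) = -0.0110153.
Running total after k=1: 66.4695.
Order-2 term: −1/720 · (8.20042e-05 − 0.00925926) = 1.27462e-05.
Running total after k=2: 66.4695.
Order-3 term: 1/30240 · (1.17010e-06 − 0.00308642) = -1.02025e-07.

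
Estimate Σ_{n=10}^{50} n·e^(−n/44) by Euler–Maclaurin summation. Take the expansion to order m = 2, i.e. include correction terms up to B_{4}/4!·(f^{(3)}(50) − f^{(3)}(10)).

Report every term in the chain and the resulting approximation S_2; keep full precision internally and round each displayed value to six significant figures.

∫_10^50 x·e^(−x/44) dx evaluates to 565.377.
Boundary: ½(f(10) + f(50)) = ½(7.96703 + 16.0492) = 12.0081.
Running total after boundary: 577.385.
k=1: B_{2}/(2)! × [f^{(1)}(50) − f^{(1)}(10)] = 1/12 × (-0.0437706 − 0.615634) = -0.0549504.
Partial sum through k=1: 577.330.
k=2: B_{4}/(4)! × [f^{(3)}(50) − f^{(3)}(10)] = −1/720 × (0.000308986 − 0.00114103) = 1.15562e-06.

S_2 ≈ 577.330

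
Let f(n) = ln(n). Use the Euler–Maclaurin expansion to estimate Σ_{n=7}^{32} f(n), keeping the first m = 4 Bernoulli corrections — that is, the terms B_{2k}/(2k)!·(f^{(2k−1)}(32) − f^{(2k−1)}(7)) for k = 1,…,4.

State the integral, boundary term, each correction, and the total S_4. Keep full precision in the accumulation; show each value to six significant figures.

S_4 ≈ 74.9787

Integral: ∫_7^32 ln(x) dx = 72.2822.
Endpoint term: (f(7) + f(32))/2 = (1.94591 + 3.46574)/2 = 2.70582.
So far: 74.9880.
Correction k=1: B_{2}/2! · (f^{(1)}(32) − f^{(1)}(7)) = 1/12 · (0.0312500 − 0.142857) = -0.00930060.
Running total after k=1: 74.9787.
Correction k=2: B_{4}/4! · (f^{(3)}(32) − f^{(3)}(7)) = −1/720 · (6.10352e-05 − 0.00583090) = 8.01371e-06.
Running total after k=2: 74.9787.
Correction k=3: B_{6}/6! · (f^{(5)}(32) − f^{(5)}(7)) = 1/30240 · (7.15256e-07 − 0.00142798) = -4.71978e-08.
Running total after k=3: 74.9787.
Correction k=4: B_{8}/8! · (f^{(7)}(32) − f^{(7)}(7)) = −1/1209600 · (2.09548e-08 − 0.000874271) = 7.22760e-10.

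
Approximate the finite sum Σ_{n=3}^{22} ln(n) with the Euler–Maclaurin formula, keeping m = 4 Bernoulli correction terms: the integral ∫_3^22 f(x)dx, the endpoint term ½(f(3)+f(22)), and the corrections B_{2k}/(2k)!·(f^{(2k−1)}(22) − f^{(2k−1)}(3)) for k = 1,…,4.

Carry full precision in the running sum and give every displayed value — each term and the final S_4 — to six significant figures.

S_4 ≈ 47.7780

The integral term ∫_3^22 ln(x) dx = 45.7071.
Endpoint term: (f(3) + f(22))/2 = (1.09861 + 3.09104)/2 = 2.09483.
Integral + boundary = 47.8019.
Order-1 term: 1/12 · (0.0454545 − 0.333333) = -0.0239899.
Partial sum through k=1: 47.7779.
Order-2 term: −1/720 · (0.000187829 − 0.0740741) = 0.000102620.
Partial sum through k=2: 47.7780.
Order-3 term: 1/30240 · (4.65691e-06 − 0.0987654) = -3.26590e-06.
Partial sum through k=3: 47.7780.
Order-4 term: −1/1209600 · (2.88651e-07 − 0.329218) = 2.72171e-07.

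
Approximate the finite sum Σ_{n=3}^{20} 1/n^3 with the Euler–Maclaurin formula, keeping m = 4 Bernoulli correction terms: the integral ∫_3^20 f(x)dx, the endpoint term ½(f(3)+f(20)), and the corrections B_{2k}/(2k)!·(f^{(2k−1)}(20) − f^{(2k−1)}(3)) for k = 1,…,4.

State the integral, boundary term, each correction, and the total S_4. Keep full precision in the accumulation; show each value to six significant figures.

S_4 ≈ 0.0758673

Integral: ∫_3^20 1/x^3 dx = 0.0543056.
Endpoint term: (f(3) + f(20))/2 = (0.0370370 + 0.000125000)/2 = 0.0185810.
So far: 0.0728866.
Correction k=1: B_{2}/2! · (f^{(1)}(20) − f^{(1)}(3)) = 1/12 · (-1.87500e-05 − (-0.0370370)) = 0.00308486.
After k=1: 0.0759714.
Correction k=2: B_{4}/4! · (f^{(3)}(20) − f^{(3)}(3)) = −1/720 · (-9.37500e-07 − (-0.0823045)) = -0.000114311.
After k=2: 0.0758571.
Correction k=3: B_{6}/6! · (f^{(5)}(20) − f^{(5)}(3)) = 1/30240 · (-9.84375e-08 − (-0.384088)) = 1.27013e-05.
After k=3: 0.0758698.
Correction k=4: B_{8}/8! · (f^{(7)}(20) − f^{(7)}(3)) = −1/1209600 · (-1.77188e-08 − (-3.07270)) = -2.54026e-06.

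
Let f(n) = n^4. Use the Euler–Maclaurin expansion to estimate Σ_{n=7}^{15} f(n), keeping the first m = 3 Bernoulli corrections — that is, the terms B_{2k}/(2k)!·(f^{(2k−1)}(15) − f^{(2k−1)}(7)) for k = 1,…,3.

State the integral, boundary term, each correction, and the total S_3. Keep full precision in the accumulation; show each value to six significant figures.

∫_7^15 x^4 dx evaluates to 148514.
Endpoint term: (f(7) + f(15))/2 = (2401.00 + 50625.0)/2 = 26513.0.
So far: 175027.
k=1: B_{2}/(2)! × [f^{(1)}(15) − f^{(1)}(7)] = 1/12 × (13500.0 − 1372.00) = 1010.67.
Partial sum through k=1: 176037.
k=2: B_{4}/(4)! × [f^{(3)}(15) − f^{(3)}(7)] = −1/720 × (360.000 − 168.000) = -0.266667.
Partial sum through k=2: 176037.
k=3: B_{6}/(6)! × [f^{(5)}(15) − f^{(5)}(7)] = 1/30240 × (0.00000 − 0.00000) = 0.00000.

S_3 ≈ 176037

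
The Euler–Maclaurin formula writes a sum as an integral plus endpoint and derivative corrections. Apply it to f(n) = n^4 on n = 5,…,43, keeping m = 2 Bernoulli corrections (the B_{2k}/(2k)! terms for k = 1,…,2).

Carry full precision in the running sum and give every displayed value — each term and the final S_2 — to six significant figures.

Integral: ∫_5^43 x^4 dx = 2.94011e+07.
½[f(5) + f(43)] = ½[625.000 + 3.41880e+06] = 1.70971e+06.
So far: 3.11108e+07.
Order-1 term: 1/12 · (318028 − 500.000) = 26460.7.
Running total after k=1: 3.11372e+07.
Order-2 term: −1/720 · (1032.00 − 120.000) = -1.26667.

S_2 ≈ 3.11372e+07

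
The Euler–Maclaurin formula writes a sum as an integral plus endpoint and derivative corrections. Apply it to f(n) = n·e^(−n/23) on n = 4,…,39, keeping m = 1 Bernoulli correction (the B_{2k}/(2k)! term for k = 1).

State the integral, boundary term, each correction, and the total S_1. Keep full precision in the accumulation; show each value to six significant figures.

The integral term ∫_4^39 x·e^(−x/23) dx = 260.228.
Endpoint term: (f(4) + f(39))/2 = (3.36148 + 7.15570)/2 = 5.25859.
Running total after boundary: 265.487.
Correction k=1: B_{2}/2! · (f^{(1)}(39) − f^{(1)}(4)) = 1/12 · (-0.127638 − 0.694219) = -0.0684881.

S_1 ≈ 265.418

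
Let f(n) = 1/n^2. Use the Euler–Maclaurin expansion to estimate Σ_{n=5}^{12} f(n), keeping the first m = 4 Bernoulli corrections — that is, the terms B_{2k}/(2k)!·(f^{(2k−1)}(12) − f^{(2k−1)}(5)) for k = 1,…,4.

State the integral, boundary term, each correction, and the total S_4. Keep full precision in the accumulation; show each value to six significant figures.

∫_5^12 1/x^2 dx evaluates to 0.116667.
½[f(5) + f(12)] = ½[0.0400000 + 0.00694444] = 0.0234722.
Integral + boundary = 0.140139.
k=1: B_{2}/(2)! × [f^{(1)}(12) − f^{(1)}(5)] = 1/12 × (-0.00115741 − (-0.0160000)) = 0.00123688.
After k=1: 0.141376.
k=2: B_{4}/(4)! × [f^{(3)}(12) − f^{(3)}(5)] = −1/720 × (-9.64506e-05 − (-0.00768000)) = -1.05327e-05.
After k=2: 0.141365.
k=3: B_{6}/(6)! × [f^{(5)}(12) − f^{(5)}(5)] = 1/30240 × (-2.00939e-05 − (-0.00921600)) = 3.04097e-07.
After k=3: 0.141366.
k=4: B_{8}/(8)! × [f^{(7)}(12) − f^{(7)}(5)] = −1/1209600 × (-7.81429e-06 − (-0.0206438)) = -1.70602e-08.

S_4 ≈ 0.141366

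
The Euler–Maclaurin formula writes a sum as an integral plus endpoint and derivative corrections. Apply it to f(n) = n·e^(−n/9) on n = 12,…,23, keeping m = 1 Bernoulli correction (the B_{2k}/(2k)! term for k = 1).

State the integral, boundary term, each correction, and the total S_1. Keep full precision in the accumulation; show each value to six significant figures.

Integral: ∫_12^23 x·e^(−x/9) dx = 27.4569.
Endpoint term: (f(12) + f(23))/2 = (3.16317 + 1.78593)/2 = 2.47455.
Running total after boundary: 29.9315.
Order-1 term: 1/12 · (-0.120787 − (-0.0878657)) = -0.00274348.

S_1 ≈ 29.9287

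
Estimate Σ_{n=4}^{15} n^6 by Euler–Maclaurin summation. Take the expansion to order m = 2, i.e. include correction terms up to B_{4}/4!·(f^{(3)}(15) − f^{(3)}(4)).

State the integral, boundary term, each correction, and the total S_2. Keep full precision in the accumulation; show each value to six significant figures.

S_2 ≈ 3.04821e+07

∫_4^15 x^6 dx evaluates to 2.44061e+07.
Boundary: ½(f(4) + f(15)) = ½(4096.00 + 1.13906e+07) = 5.69736e+06.
Running total after boundary: 3.01035e+07.
Correction k=1: B_{2}/2! · (f^{(1)}(15) − f^{(1)}(4)) = 1/12 · (4.55625e+06 − 6144.00) = 379176.
After k=1: 3.04827e+07.
Correction k=2: B_{4}/4! · (f^{(3)}(15) − f^{(3)}(4)) = −1/720 · (405000 − 7680.00) = -551.833.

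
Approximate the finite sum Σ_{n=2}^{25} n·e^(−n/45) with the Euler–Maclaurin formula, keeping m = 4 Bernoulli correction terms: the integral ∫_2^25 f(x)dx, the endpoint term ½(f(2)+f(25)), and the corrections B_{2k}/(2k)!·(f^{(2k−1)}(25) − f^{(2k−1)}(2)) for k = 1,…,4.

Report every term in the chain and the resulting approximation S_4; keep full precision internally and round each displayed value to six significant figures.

Integral: ∫_2^25 x·e^(−x/45) dx = 215.735.
Boundary: ½(f(2) + f(25)) = ½(1.91306 + 14.3438) = 8.12845.
Integral + boundary = 223.863.
k=1: B_{2}/(2)! × [f^{(1)}(25) − f^{(1)}(2)] = 1/12 × (0.255002 − 0.914016) = -0.0549179.
Partial sum through k=1: 223.809.
k=2: B_{4}/(4)! × [f^{(3)}(25) − f^{(3)}(2)] = −1/720 × (0.000692597 − 0.00139609) = 9.77068e-07.
Partial sum through k=2: 223.809.
k=3: B_{6}/(6)! × [f^{(5)}(25) − f^{(5)}(2)] = 1/30240 × (6.21860e-07 − 1.15595e-06) = -1.76618e-11.
Partial sum through k=3: 223.809.
k=4: B_{8}/(8)! × [f^{(7)}(25) − f^{(7)}(2)] = −1/1209600 × (4.45283e-10 − 8.01226e-10) = 2.94265e-16.

S_4 ≈ 223.809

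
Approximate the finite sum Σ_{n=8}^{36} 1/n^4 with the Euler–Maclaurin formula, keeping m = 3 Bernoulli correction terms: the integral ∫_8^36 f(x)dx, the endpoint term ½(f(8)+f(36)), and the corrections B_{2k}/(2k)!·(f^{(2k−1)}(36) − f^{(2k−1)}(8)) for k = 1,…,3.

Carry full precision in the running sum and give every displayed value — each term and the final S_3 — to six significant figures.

Integral: ∫_8^36 1/x^4 dx = 0.000643897.
½[f(8) + f(36)] = ½[0.000244141 + 5.95374e-07] = 0.000122368.
Integral + boundary = 0.000766265.
Order-1 term: 1/12 · (-6.61527e-08 − (-0.000122070)) = 1.01670e-05.
Partial sum through k=1: 0.000776432.
Order-2 term: −1/720 · (-1.53131e-09 − (-5.72205e-05)) = -7.94707e-08.
Partial sum through k=2: 0.000776353.
Order-3 term: 1/30240 · (-6.61678e-11 − (-5.00679e-05)) = 1.65568e-09.

S_3 ≈ 0.000776354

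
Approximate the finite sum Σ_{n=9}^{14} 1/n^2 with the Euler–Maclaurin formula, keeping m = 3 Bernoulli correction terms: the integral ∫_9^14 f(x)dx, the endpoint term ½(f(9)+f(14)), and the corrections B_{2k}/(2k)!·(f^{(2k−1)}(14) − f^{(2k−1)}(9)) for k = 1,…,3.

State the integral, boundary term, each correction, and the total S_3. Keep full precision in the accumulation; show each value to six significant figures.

S_3 ≈ 0.0485738

Integral: ∫_9^14 1/x^2 dx = 0.0396825.
Endpoint term: (f(9) + f(14))/2 = (0.0123457 + 0.00510204)/2 = 0.00872386.
Running total after boundary: 0.0484064.
Order-1 term: 1/12 · (-0.000728863 − (-0.00274348)) = 0.000167885.
Partial sum through k=1: 0.0485743.
Order-2 term: −1/720 · (-4.46243e-05 − (-0.000406442)) = -5.02525e-07.
Partial sum through k=2: 0.0485738.
Order-3 term: 1/30240 · (-6.83024e-06 − (-0.000150534)) = 4.75211e-09.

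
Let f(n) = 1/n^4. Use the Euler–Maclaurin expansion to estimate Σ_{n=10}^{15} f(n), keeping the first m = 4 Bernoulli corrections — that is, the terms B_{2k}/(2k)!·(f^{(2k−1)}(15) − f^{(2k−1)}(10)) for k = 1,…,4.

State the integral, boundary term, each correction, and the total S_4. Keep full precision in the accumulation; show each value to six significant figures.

∫_10^15 1/x^4 dx evaluates to 0.000234568.
½[f(10) + f(15)] = ½[0.000100000 + 1.97531e-05] = 5.98765e-05.
Running total after boundary: 0.000294444.
Correction k=1: B_{2}/2! · (f^{(1)}(15) − f^{(1)}(10)) = 1/12 · (-5.26749e-06 − (-4.00000e-05)) = 2.89438e-06.
After k=1: 0.000297339.
Correction k=2: B_{4}/4! · (f^{(3)}(15) − f^{(3)}(10)) = −1/720 · (-7.02332e-07 − (-1.20000e-05)) = -1.56912e-08.
After k=2: 0.000297323.
Correction k=3: B_{6}/6! · (f^{(5)}(15) − f^{(5)}(10)) = 1/30240 · (-1.74803e-07 − (-6.72000e-06)) = 2.16442e-10.
After k=3: 0.000297323.
Correction k=4: B_{8}/8! · (f^{(7)}(15) − f^{(7)}(10)) = −1/1209600 · (-6.99210e-08 − (-6.04800e-06)) = -4.94219e-12.

S_4 ≈ 0.000297323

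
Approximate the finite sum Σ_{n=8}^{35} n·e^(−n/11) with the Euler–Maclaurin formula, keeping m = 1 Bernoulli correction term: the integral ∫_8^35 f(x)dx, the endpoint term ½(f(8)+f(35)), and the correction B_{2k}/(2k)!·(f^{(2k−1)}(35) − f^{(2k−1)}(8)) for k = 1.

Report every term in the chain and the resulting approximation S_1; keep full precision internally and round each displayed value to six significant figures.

The integral term ∫_8^35 x·e^(−x/11) dx = 79.9899.
½[f(8) + f(35)] = ½[3.86580 + 1.45285] = 2.65933.
Running total after boundary: 82.6493.
k=1: B_{2}/(2)! × [f^{(1)}(35) − f^{(1)}(8)] = 1/12 × (-0.0905675 − 0.131789) = -0.0185297.

S_1 ≈ 82.6307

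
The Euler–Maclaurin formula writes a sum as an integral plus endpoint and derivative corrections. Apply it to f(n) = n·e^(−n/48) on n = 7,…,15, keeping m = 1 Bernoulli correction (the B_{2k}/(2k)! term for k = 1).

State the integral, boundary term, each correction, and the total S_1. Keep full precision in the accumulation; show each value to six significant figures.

The integral term ∫_7^15 x·e^(−x/48) dx = 69.3509.
Endpoint term: (f(7) + f(15))/2 = (6.05011 + 10.9742)/2 = 8.51217.
So far: 77.8631.
k=1: B_{2}/(2)! × [f^{(1)}(15) − f^{(1)}(7)] = 1/12 × (0.502986 − 0.738258) = -0.0196060.

S_1 ≈ 77.8435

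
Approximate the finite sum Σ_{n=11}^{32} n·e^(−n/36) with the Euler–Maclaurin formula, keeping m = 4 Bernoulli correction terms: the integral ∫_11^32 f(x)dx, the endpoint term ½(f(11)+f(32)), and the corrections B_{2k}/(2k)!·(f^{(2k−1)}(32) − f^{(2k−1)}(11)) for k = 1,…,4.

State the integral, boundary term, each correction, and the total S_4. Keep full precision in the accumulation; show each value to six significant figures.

S_4 ≈ 250.708

The integral term ∫_11^32 x·e^(−x/36) dx = 240.117.
Boundary: ½(f(11) + f(32)) = ½(8.10385 + 13.1556) = 10.6297.
Integral + boundary = 250.747.
k=1: B_{2}/(2)! × [f^{(1)}(32) − f^{(1)}(11)] = 1/12 × (0.0456791 − 0.511607) = -0.0388273.
After k=1: 250.708.
k=2: B_{4}/(4)! × [f^{(3)}(32) − f^{(3)}(11)] = −1/720 × (0.000669679 − 0.00153166) = 1.19720e-06.
After k=2: 250.708.
k=3: B_{6}/(6)! × [f^{(5)}(32) − f^{(5)}(11)] = 1/30240 × (1.00626e-06 − 2.05908e-06) = -3.48155e-11.
After k=3: 250.708.
k=4: B_{8}/(8)! × [f^{(7)}(32) − f^{(7)}(11)] = −1/1209600 × (1.15416e-09 − 2.26568e-09) = 9.18916e-16.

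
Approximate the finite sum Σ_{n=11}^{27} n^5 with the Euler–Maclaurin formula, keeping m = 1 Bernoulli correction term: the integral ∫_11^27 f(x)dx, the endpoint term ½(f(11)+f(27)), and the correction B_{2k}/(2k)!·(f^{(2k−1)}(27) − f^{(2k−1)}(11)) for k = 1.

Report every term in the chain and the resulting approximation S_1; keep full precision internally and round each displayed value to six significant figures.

S_1 ≈ 7.17451e+07

∫_11^27 x^5 dx evaluates to 6.42748e+07.
½[f(11) + f(27)] = ½[161051 + 1.43489e+07] = 7.25498e+06.
Integral + boundary = 7.15298e+07.
k=1: B_{2}/(2)! × [f^{(1)}(27) − f^{(1)}(11)] = 1/12 × (2.65720e+06 − 73205.0) = 215333.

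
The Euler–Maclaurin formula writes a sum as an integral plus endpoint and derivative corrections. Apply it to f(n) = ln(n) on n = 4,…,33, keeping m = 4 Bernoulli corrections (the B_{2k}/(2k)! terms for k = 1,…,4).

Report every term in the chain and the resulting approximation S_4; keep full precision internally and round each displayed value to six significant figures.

S_4 ≈ 83.2627

The integral term ∫_4^33 ln(x) dx = 80.8396.
Endpoint term: (f(4) + f(33))/2 = (1.38629 + 3.49651)/2 = 2.44140.
So far: 83.2810.
k=1: B_{2}/(2)! × [f^{(1)}(33) − f^{(1)}(4)] = 1/12 × (0.0303030 − 0.250000) = -0.0183081.
After k=1: 83.2627.
k=2: B_{4}/(4)! × [f^{(3)}(33) − f^{(3)}(4)] = −1/720 × (5.56529e-05 − 0.0312500) = 4.33255e-05.
After k=2: 83.2627.
k=3: B_{6}/(6)! × [f^{(5)}(33) − f^{(5)}(4)] = 1/30240 × (6.13256e-07 − 0.0234375) = -7.75029e-07.
After k=3: 83.2627.
k=4: B_{8}/(8)! × [f^{(7)}(33) − f^{(7)}(4)] = −1/1209600 × (1.68941e-08 − 0.0439453) = 3.63304e-08.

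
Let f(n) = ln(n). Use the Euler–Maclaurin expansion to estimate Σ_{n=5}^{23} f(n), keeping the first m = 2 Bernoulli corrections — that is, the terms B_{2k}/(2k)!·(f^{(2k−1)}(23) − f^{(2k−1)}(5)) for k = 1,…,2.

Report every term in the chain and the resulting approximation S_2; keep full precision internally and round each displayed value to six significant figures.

S_2 ≈ 48.4286

Integral: ∫_5^23 ln(x) dx = 46.0692.
Boundary: ½(f(5) + f(23)) = ½(1.60944 + 3.13549) = 2.37247.
So far: 48.4416.
Order-1 term: 1/12 · (0.0434783 − 0.200000) = -0.0130435.
Running total after k=1: 48.4286.
Order-2 term: −1/720 · (0.000164379 − 0.0160000) = 2.19939e-05.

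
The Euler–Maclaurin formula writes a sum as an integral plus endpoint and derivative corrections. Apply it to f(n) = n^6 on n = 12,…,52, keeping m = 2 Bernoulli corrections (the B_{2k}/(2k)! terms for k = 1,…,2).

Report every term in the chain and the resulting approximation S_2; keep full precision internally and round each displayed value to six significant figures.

S_2 ≈ 1.56939e+11

∫_12^52 x^6 dx evaluates to 1.46862e+11.
Endpoint term: (f(12) + f(52))/2 = (2.98598e+06 + 1.97706e+10)/2 = 9.88680e+09.
So far: 1.56749e+11.
Correction k=1: B_{2}/2! · (f^{(1)}(52) − f^{(1)}(12)) = 1/12 · (2.28122e+09 − 1.49299e+06) = 1.89978e+08.
Partial sum through k=1: 1.56939e+11.
Correction k=2: B_{4}/4! · (f^{(3)}(52) − f^{(3)}(12)) = −1/720 · (1.68730e+07 − 207360) = -23146.7.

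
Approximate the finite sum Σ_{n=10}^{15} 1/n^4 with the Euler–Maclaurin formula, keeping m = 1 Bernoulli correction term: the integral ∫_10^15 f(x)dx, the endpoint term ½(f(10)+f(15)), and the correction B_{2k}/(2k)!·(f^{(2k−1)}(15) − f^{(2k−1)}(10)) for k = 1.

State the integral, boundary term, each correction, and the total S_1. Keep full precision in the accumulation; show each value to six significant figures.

∫_10^15 1/x^4 dx evaluates to 0.000234568.
Endpoint term: (f(10) + f(15))/2 = (0.000100000 + 1.97531e-05)/2 = 5.98765e-05.
Integral + boundary = 0.000294444.
Correction k=1: B_{2}/2! · (f^{(1)}(15) − f^{(1)}(10)) = 1/12 · (-5.26749e-06 − (-4.00000e-05)) = 2.89438e-06.

S_1 ≈ 0.000297339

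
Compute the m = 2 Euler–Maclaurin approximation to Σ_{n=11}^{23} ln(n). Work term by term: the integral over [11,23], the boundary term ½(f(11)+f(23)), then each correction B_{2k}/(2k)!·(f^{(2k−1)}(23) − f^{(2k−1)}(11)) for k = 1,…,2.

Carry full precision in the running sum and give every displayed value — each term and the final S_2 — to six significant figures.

S_2 ≈ 36.5023

∫_11^23 ln(x) dx evaluates to 33.7395.
½[f(11) + f(23)] = ½[2.39790 + 3.13549] = 2.76669.
Integral + boundary = 36.5062.
k=1: B_{2}/(2)! × [f^{(1)}(23) − f^{(1)}(11)] = 1/12 × (0.0434783 − 0.0909091) = -0.00395257.
After k=1: 36.5023.
k=2: B_{4}/(4)! × [f^{(3)}(23) − f^{(3)}(11)] = −1/720 × (0.000164379 − 0.00150263) = 1.85868e-06.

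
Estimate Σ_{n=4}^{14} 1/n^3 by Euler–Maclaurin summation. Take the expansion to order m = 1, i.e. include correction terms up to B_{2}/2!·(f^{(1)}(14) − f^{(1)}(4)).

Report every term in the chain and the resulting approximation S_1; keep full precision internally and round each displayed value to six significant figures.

∫_4^14 1/x^3 dx evaluates to 0.0286990.
Boundary: ½(f(4) + f(14)) = ½(0.0156250 + 0.000364431) = 0.00799472.
Integral + boundary = 0.0366937.
k=1: B_{2}/(2)! × [f^{(1)}(14) − f^{(1)}(4)] = 1/12 × (-7.80925e-05 − (-0.0117188)) = 0.000970055.

S_1 ≈ 0.0376638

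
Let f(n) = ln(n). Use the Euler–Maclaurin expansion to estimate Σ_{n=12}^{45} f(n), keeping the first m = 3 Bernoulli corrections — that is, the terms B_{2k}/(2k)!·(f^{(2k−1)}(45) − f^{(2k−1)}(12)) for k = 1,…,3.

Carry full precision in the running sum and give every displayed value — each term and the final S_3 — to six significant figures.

Integral: ∫_12^45 ln(x) dx = 108.481.
Boundary: ½(f(12) + f(45)) = ½(2.48491 + 3.80666) = 3.14578.
Integral + boundary = 111.627.
k=1: B_{2}/(2)! × [f^{(1)}(45) − f^{(1)}(12)] = 1/12 × (0.0222222 − 0.0833333) = -0.00509259.
Running total after k=1: 111.622.
k=2: B_{4}/(4)! × [f^{(3)}(45) − f^{(3)}(12)] = −1/720 × (2.19479e-05 − 0.00115741) = 1.57703e-06.
Running total after k=2: 111.622.
k=3: B_{6}/(6)! × [f^{(5)}(45) − f^{(5)}(12)] = 1/30240 × (1.30061e-07 − 9.64506e-05) = -3.18520e-09.

S_3 ≈ 111.622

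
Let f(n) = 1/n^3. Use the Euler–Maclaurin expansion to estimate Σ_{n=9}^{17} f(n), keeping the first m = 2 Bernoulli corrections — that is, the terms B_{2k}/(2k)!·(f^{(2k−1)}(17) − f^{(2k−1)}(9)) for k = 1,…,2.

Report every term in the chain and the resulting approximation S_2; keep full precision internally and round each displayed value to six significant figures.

Integral: ∫_9^17 1/x^3 dx = 0.00444274.
½[f(9) + f(17)] = ½[0.00137174 + 0.000203542] = 0.000787642.
Integral + boundary = 0.00523038.
k=1: B_{2}/(2)! × [f^{(1)}(17) − f^{(1)}(9)] = 1/12 × (-3.59191e-05 − (-0.000457247)) = 3.51107e-05.
After k=1: 0.00526549.
k=2: B_{4}/(4)! × [f^{(3)}(17) − f^{(3)}(9)] = −1/720 × (-2.48575e-06 − (-0.000112901)) = -1.53354e-07.

S_2 ≈ 0.00526533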